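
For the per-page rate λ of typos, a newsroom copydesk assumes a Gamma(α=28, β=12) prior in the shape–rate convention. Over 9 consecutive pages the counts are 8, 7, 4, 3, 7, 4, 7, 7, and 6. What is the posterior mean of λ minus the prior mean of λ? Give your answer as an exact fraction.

32/21

Total count: 8 + 7 + 4 + 3 + 7 + 4 + 7 + 7 + 6 = 53.
Total exposure: 9 pages.
Conjugate update: add total count to the shape and total exposure to the rate, giving Gamma(81, 21).
Posterior mean = 81/21 = 27/7; prior mean = 28/12 = 7/3. Difference = 27/7 − 7/3 = 32/21.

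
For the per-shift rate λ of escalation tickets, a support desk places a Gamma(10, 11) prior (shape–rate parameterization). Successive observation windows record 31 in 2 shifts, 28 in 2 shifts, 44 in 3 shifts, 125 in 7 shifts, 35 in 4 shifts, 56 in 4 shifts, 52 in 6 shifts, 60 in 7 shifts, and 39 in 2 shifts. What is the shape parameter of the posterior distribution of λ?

Total count: 31 + 28 + 44 + 125 + 35 + 56 + 52 + 60 + 39 = 470.
Total exposure: 2 + 2 + 3 + 7 + 4 + 4 + 6 + 7 + 2 = 37 shifts.
Conjugate update: add total count to the shape and total exposure to the rate, giving Gamma(480, 48).

480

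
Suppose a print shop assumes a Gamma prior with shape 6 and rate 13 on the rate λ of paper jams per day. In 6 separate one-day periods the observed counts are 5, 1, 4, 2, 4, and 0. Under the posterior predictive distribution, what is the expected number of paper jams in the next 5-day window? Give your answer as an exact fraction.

Total count: 5 + 1 + 4 + 2 + 4 + 0 = 16.
Total exposure: 6 days.
By Gamma–Poisson conjugacy, the posterior is Gamma(α + Σx, β + Σt) = Gamma(6 + 16, 13 + 6) = Gamma(22, 19).
Predictive mean over a 5-day window = T·E[λ|data] = 5·22/19 = 110/19.

110/19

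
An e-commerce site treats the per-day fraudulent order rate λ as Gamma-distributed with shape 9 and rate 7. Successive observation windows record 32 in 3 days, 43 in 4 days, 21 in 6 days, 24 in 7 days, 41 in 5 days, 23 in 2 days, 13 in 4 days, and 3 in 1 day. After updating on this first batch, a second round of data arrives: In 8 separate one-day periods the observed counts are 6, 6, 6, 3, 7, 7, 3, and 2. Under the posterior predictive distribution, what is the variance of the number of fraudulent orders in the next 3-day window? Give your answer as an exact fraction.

Total count: 32 + 43 + 21 + 24 + 41 + 23 + 13 + 3 = 200.
Total exposure: 3 + 4 + 6 + 7 + 5 + 2 + 4 + 1 = 32 days.
After the first batch: Gamma(9 + 200, 7 + 32) = Gamma(209, 39).
Total count: 6 + 6 + 6 + 3 + 7 + 7 + 3 + 2 = 40.
Total exposure: 8 days.
After the second batch: Gamma(209 + 40, 39 + 8) = Gamma(249, 47).
The posterior predictive for a window of length T is Negative Binomial with variance T·α'·(β'+T)/β'² = 3·249·50/2209 = 37350/2209.

37350/2209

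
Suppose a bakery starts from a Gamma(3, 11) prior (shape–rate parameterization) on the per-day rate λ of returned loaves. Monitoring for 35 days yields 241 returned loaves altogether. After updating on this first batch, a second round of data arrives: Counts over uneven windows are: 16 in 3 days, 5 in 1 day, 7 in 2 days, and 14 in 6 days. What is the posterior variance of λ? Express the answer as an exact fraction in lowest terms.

143/1682

Total count 241 over total exposure 35 days.
After the first batch: Gamma(3 + 241, 11 + 35) = Gamma(244, 46).
Total count: 16 + 5 + 7 + 14 = 42.
Total exposure: 3 + 1 + 2 + 6 = 12 days.
After the second batch: Gamma(244 + 42, 46 + 12) = Gamma(286, 58).
Posterior variance = α'/β'² = 286/3364 = 143/1682.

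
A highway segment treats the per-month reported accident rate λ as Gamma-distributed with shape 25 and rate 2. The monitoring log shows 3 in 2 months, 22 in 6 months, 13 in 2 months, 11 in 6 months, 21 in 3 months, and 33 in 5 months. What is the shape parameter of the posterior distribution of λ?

128

Total count: 3 + 22 + 13 + 11 + 21 + 33 = 103.
Total exposure: 2 + 6 + 2 + 6 + 3 + 5 = 24 months.
Posterior: α' = 25 + 103 = 128, β' = 2 + 24 = 26.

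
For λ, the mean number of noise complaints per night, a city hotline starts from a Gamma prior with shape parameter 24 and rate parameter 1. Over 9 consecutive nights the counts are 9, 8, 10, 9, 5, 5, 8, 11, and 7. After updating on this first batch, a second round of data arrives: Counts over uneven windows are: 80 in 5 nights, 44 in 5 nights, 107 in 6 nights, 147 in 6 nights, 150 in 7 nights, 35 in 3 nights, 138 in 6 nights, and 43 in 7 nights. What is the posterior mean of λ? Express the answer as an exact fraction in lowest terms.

Total count: 9 + 8 + 10 + 9 + 5 + 5 + 8 + 11 + 7 = 72.
Total exposure: 9 nights.
After the first batch: Gamma(24 + 72, 1 + 9) = Gamma(96, 10).
Total count: 80 + 44 + 107 + 147 + 150 + 35 + 138 + 43 = 744.
Total exposure: 5 + 5 + 6 + 6 + 7 + 3 + 6 + 7 = 45 nights.
After the second batch: Gamma(96 + 744, 10 + 45) = Gamma(840, 55).
Posterior mean = α'/β' = 840/55 = 168/11.

168/11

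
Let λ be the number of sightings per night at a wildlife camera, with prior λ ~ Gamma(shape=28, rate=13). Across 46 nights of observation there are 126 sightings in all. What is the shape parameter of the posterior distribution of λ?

154

Total count 126 over total exposure 46 nights.
Posterior: α' = 28 + 126 = 154, β' = 13 + 46 = 59.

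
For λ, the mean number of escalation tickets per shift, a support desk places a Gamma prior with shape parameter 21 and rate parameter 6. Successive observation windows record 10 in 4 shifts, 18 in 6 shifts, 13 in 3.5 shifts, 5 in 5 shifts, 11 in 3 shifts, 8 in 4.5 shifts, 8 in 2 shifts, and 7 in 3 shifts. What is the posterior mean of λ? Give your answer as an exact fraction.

101/37

Total count: 10 + 18 + 13 + 5 + 11 + 8 + 8 + 7 = 80.
Total exposure: 4 + 6 + 3.5 + 5 + 3 + 4.5 + 2 + 3 = 31 shifts.
Conjugate update: add total count to the shape and total exposure to the rate, giving Gamma(101, 37).
Posterior mean = α'/β' = 101/37.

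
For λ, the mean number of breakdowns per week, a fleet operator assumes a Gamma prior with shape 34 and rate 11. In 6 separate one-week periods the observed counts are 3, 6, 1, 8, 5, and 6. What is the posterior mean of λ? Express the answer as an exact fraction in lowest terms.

Total count: 3 + 6 + 1 + 8 + 5 + 6 = 29.
Total exposure: 6 weeks.
The Gamma prior is conjugate for the Poisson rate, so λ | data ~ Gamma(34+29, 11+6) = Gamma(63, 17).
Posterior mean = α'/β' = 63/17.

63/17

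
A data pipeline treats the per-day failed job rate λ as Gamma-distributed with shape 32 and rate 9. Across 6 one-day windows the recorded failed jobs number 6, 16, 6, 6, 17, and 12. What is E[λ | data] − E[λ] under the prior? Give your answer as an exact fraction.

Total count: 6 + 16 + 6 + 6 + 17 + 12 = 63.
Total exposure: 6 days.
Conjugate update: add total count to the shape and total exposure to the rate, giving Gamma(95, 15).
Posterior mean = 95/15 = 19/3; prior mean = 32/9 = 32/9. Difference = 19/3 − 32/9 = 25/9.

25/9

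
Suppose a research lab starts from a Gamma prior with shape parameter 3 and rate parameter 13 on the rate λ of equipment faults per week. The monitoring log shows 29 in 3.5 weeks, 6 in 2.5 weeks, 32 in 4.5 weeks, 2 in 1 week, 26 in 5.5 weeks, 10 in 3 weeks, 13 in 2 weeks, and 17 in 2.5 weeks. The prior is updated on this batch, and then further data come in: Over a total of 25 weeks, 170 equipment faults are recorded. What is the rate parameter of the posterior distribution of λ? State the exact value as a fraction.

Total count: 29 + 6 + 32 + 2 + 26 + 10 + 13 + 17 = 135.
Total exposure: 3.5 + 2.5 + 4.5 + 1 + 5.5 + 3 + 2 + 2.5 = 24.5 weeks.
After the first batch: Gamma(3 + 135, 13 + 24.5) = Gamma(138, 75/2).
Total count 170 over total exposure 25 weeks.
After the second batch: Gamma(138 + 170, 75/2 + 25) = Gamma(308, 125/2).

125/2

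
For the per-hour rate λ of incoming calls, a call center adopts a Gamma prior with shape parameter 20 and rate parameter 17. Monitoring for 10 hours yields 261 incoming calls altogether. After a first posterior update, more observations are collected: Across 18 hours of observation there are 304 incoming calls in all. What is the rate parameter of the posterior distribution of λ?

45

Total count 261 over total exposure 10 hours.
After the first batch: Gamma(20 + 261, 17 + 10) = Gamma(281, 27).
Total count 304 over total exposure 18 hours.
After the second batch: Gamma(281 + 304, 27 + 18) = Gamma(585, 45).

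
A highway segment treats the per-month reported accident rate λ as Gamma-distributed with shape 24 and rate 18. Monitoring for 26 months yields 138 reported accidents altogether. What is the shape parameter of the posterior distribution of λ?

162

Total count 138 over total exposure 26 months.
Posterior: α' = 24 + 138 = 162, β' = 18 + 26 = 44.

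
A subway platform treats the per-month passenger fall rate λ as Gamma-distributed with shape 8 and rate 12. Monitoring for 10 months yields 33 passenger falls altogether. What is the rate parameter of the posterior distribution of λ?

22

Total count 33 over total exposure 10 months.
Posterior: α' = 8 + 33 = 41, β' = 12 + 10 = 22.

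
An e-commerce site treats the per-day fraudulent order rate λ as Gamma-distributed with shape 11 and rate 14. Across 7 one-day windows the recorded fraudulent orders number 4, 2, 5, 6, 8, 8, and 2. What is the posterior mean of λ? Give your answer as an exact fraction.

Total count: 4 + 2 + 5 + 6 + 8 + 8 + 2 = 35.
Total exposure: 7 days.
Posterior: α' = 11 + 35 = 46, β' = 14 + 7 = 21.
Posterior mean = α'/β' = 46/21.

46/21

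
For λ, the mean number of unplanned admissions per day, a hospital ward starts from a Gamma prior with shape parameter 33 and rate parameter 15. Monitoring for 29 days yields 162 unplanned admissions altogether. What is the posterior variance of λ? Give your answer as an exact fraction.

195/1936

Total count 162 over total exposure 29 days.
Gamma(α, β) with Poisson data over total exposure Σt gives posterior Gamma(α+Σx, β+Σt) = Gamma(195, 44).
Posterior variance = α'/β'² = 195/1936.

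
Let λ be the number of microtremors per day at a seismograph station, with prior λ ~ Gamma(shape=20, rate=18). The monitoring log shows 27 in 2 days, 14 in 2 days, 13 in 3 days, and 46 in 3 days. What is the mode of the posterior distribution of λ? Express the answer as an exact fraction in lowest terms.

Total count: 27 + 14 + 13 + 46 = 100.
Total exposure: 2 + 2 + 3 + 3 = 10 days.
Gamma(α, β) with Poisson data over total exposure Σt gives posterior Gamma(α+Σx, β+Σt) = Gamma(120, 28).
Posterior mode = (α'−1)/β' = 119/28 = 17/4.

17/4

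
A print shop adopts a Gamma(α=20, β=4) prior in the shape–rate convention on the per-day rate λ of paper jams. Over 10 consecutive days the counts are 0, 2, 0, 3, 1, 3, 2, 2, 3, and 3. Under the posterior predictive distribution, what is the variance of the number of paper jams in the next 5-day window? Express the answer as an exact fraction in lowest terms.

Total count: 0 + 2 + 0 + 3 + 1 + 3 + 2 + 2 + 3 + 3 = 19.
Total exposure: 10 days.
By Gamma–Poisson conjugacy, the posterior is Gamma(α + Σx, β + Σt) = Gamma(20 + 19, 4 + 10) = Gamma(39, 14).
The posterior predictive for a window of length T is Negative Binomial with variance T·α'·(β'+T)/β'² = 5·39·19/196 = 3705/196.

3705/196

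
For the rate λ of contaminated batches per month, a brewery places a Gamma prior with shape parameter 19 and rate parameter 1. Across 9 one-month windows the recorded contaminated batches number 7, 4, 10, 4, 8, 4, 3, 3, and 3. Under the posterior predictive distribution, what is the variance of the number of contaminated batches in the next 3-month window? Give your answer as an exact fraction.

Total count: 7 + 4 + 10 + 4 + 8 + 4 + 3 + 3 + 3 = 46.
Total exposure: 9 months.
Posterior: α' = 19 + 46 = 65, β' = 1 + 9 = 10.
The posterior predictive for a window of length T is Negative Binomial with variance T·α'·(β'+T)/β'² = 3·65·13/100 = 507/20.

507/20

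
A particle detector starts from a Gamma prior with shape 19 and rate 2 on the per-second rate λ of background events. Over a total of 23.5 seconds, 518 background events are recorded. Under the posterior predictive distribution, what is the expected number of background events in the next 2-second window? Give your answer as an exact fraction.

Total count 518 over total exposure 23.5 seconds.
Posterior: α' = 19 + 518 = 537, β' = 2 + 23.5 = 51/2.
Predictive mean over a 2-second window = T·E[λ|data] = 2·537/(51/2) = 716/17.

716/17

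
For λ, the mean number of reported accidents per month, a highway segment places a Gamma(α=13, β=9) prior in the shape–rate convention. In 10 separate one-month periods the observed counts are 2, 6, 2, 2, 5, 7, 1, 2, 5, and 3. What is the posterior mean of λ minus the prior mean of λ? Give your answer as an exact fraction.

185/171

Total count: 2 + 6 + 2 + 2 + 5 + 7 + 1 + 2 + 5 + 3 = 35.
Total exposure: 10 months.
The Gamma prior is conjugate for the Poisson rate, so λ | data ~ Gamma(13+35, 9+10) = Gamma(48, 19).
Posterior mean = 48/19 = 48/19; prior mean = 13/9 = 13/9. Difference = 48/19 − 13/9 = 185/171.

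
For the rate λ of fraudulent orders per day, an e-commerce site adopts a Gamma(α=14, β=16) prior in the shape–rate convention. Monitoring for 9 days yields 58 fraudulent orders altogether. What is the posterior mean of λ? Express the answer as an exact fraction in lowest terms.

72/25

Total count 58 over total exposure 9 days.
Posterior: α' = 14 + 58 = 72, β' = 16 + 9 = 25.
Posterior mean = α'/β' = 72/25.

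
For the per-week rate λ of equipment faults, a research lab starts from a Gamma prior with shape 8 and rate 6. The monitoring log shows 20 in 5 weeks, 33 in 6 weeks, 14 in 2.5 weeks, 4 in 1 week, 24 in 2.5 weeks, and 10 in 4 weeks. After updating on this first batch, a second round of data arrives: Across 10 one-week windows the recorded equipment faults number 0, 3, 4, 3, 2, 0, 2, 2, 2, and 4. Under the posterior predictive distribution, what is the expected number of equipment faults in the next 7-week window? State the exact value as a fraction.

Total count: 20 + 33 + 14 + 4 + 24 + 10 = 105.
Total exposure: 5 + 6 + 2.5 + 1 + 2.5 + 4 = 21 weeks.
After the first batch: Gamma(8 + 105, 6 + 21) = Gamma(113, 27).
Total count: 0 + 3 + 4 + 3 + 2 + 0 + 2 + 2 + 2 + 4 = 22.
Total exposure: 10 weeks.
After the second batch: Gamma(113 + 22, 27 + 10) = Gamma(135, 37).
Predictive mean over a 7-week window = T·E[λ|data] = 7·135/37 = 945/37.

945/37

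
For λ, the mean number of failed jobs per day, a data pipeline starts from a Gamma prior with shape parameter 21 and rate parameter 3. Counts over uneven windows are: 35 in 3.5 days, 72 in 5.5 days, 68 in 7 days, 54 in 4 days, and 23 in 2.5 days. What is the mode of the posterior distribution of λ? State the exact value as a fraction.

32/3

Total count: 35 + 72 + 68 + 54 + 23 = 252.
Total exposure: 3.5 + 5.5 + 7 + 4 + 2.5 = 22.5 days.
Conjugate update: add total count to the shape and total exposure to the rate, giving Gamma(273, 51/2).
Posterior mode = (α'−1)/β' = 272/(51/2) = 32/3.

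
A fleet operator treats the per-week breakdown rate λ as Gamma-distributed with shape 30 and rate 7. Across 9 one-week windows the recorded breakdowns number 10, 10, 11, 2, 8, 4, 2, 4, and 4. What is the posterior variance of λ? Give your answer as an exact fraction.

Total count: 10 + 10 + 11 + 2 + 8 + 4 + 2 + 4 + 4 = 55.
Total exposure: 9 weeks.
The Gamma prior is conjugate for the Poisson rate, so λ | data ~ Gamma(30+55, 7+9) = Gamma(85, 16).
Posterior variance = α'/β'² = 85/256.

85/256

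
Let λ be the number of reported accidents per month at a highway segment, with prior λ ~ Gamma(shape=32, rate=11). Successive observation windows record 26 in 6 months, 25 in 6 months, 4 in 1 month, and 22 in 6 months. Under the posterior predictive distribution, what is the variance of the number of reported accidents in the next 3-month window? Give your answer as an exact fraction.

1199/100

Total count: 26 + 25 + 4 + 22 = 77.
Total exposure: 6 + 6 + 1 + 6 = 19 months.
Gamma(α, β) with Poisson data over total exposure Σt gives posterior Gamma(α+Σx, β+Σt) = Gamma(109, 30).
The posterior predictive for a window of length T is Negative Binomial with variance T·α'·(β'+T)/β'² = 3·109·33/900 = 1199/100.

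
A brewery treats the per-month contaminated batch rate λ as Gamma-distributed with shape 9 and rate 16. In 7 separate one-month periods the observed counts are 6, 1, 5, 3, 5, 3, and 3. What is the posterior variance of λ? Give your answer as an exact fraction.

Total count: 6 + 1 + 5 + 3 + 5 + 3 + 3 = 26.
Total exposure: 7 months.
Conjugate update: add total count to the shape and total exposure to the rate, giving Gamma(35, 23).
Posterior variance = α'/β'² = 35/529.

35/529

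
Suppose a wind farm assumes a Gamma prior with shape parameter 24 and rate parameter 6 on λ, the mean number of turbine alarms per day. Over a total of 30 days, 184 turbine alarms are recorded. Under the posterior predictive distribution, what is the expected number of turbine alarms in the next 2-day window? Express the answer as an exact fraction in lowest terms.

104/9

Total count 184 over total exposure 30 days.
The Gamma prior is conjugate for the Poisson rate, so λ | data ~ Gamma(24+184, 6+30) = Gamma(208, 36).
Predictive mean over a 2-day window = T·E[λ|data] = 2·208/36 = 104/9.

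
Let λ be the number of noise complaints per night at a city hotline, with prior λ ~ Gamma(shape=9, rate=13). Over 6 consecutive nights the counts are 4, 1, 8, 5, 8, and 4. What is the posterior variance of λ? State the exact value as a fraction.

Total count: 4 + 1 + 8 + 5 + 8 + 4 = 30.
Total exposure: 6 nights.
Gamma(α, β) with Poisson data over total exposure Σt gives posterior Gamma(α+Σx, β+Σt) = Gamma(39, 19).
Posterior variance = α'/β'² = 39/361.

39/361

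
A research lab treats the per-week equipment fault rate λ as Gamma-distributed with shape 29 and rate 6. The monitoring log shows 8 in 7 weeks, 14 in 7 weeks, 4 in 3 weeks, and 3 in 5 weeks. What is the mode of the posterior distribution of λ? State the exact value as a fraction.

57/28

Total count: 8 + 14 + 4 + 3 = 29.
Total exposure: 7 + 7 + 3 + 5 = 22 weeks.
Posterior: α' = 29 + 29 = 58, β' = 6 + 22 = 28.
Posterior mode = (α'−1)/β' = 57/28.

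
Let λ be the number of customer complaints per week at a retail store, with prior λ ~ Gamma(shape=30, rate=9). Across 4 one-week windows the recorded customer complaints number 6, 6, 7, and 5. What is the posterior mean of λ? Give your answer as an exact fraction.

Total count: 6 + 6 + 7 + 5 = 24.
Total exposure: 4 weeks.
Gamma(α, β) with Poisson data over total exposure Σt gives posterior Gamma(α+Σx, β+Σt) = Gamma(54, 13).
Posterior mean = α'/β' = 54/13.

54/13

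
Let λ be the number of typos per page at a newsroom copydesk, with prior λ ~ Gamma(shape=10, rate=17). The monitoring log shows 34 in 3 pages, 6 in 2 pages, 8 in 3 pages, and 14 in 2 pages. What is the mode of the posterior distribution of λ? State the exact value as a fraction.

71/27

Total count: 34 + 6 + 8 + 14 = 62.
Total exposure: 3 + 2 + 3 + 2 = 10 pages.
By Gamma–Poisson conjugacy, the posterior is Gamma(α + Σx, β + Σt) = Gamma(10 + 62, 17 + 10) = Gamma(72, 27).
Posterior mode = (α'−1)/β' = 71/27.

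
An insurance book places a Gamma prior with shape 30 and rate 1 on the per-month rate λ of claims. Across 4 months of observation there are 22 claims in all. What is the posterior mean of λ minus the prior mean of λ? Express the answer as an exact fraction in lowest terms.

Total count 22 over total exposure 4 months.
Conjugate update: add total count to the shape and total exposure to the rate, giving Gamma(52, 5).
Posterior mean = 52/5 = 52/5; prior mean = 30/1 = 30. Difference = 52/5 − 30 = -98/5.

-98/5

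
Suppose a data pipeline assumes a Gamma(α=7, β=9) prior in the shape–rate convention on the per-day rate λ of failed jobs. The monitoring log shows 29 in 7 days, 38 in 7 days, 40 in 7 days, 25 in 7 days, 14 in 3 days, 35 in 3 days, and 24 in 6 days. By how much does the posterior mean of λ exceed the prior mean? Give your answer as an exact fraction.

1565/441

Total count: 29 + 38 + 40 + 25 + 14 + 35 + 24 = 205.
Total exposure: 7 + 7 + 7 + 7 + 3 + 3 + 6 = 40 days.
Conjugate update: add total count to the shape and total exposure to the rate, giving Gamma(212, 49).
Posterior mean = 212/49 = 212/49; prior mean = 7/9 = 7/9. Difference = 212/49 − 7/9 = 1565/441.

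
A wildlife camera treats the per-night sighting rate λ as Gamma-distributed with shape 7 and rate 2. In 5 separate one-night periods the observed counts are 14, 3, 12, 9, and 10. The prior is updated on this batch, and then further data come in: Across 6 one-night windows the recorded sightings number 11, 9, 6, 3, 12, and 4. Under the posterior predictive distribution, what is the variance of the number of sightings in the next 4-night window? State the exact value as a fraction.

6800/169

Total count: 14 + 3 + 12 + 9 + 10 = 48.
Total exposure: 5 nights.
After the first batch: Gamma(7 + 48, 2 + 5) = Gamma(55, 7).
Total count: 11 + 9 + 6 + 3 + 12 + 4 = 45.
Total exposure: 6 nights.
After the second batch: Gamma(55 + 45, 7 + 6) = Gamma(100, 13).
The posterior predictive for a window of length T is Negative Binomial with variance T·α'·(β'+T)/β'² = 4·100·17/169 = 6800/169.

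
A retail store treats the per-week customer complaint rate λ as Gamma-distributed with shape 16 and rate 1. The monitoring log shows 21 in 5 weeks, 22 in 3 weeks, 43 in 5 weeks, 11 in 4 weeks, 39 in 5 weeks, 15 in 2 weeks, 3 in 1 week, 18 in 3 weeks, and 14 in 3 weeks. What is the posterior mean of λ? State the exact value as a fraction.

Total count: 21 + 22 + 43 + 11 + 39 + 15 + 3 + 18 + 14 = 186.
Total exposure: 5 + 3 + 5 + 4 + 5 + 2 + 1 + 3 + 3 = 31 weeks.
Conjugate update: add total count to the shape and total exposure to the rate, giving Gamma(202, 32).
Posterior mean = α'/β' = 202/32 = 101/16.

101/16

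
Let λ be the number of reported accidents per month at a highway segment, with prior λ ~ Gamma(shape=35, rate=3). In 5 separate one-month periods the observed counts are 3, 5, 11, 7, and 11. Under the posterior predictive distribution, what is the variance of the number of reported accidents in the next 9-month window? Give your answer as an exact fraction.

1377/8

Total count: 3 + 5 + 11 + 7 + 11 = 37.
Total exposure: 5 months.
The Gamma prior is conjugate for the Poisson rate, so λ | data ~ Gamma(35+37, 3+5) = Gamma(72, 8).
The posterior predictive for a window of length T is Negative Binomial with variance T·α'·(β'+T)/β'² = 9·72·17/64 = 1377/8.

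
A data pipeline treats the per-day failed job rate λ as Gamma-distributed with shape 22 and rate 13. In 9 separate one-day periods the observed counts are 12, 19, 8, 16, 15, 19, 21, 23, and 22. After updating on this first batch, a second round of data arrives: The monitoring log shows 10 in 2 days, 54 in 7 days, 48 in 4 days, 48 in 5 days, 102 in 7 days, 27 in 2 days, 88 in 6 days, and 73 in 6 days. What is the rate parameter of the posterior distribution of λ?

Total count: 12 + 19 + 8 + 16 + 15 + 19 + 21 + 23 + 22 = 155.
Total exposure: 9 days.
After the first batch: Gamma(22 + 155, 13 + 9) = Gamma(177, 22).
Total count: 10 + 54 + 48 + 48 + 102 + 27 + 88 + 73 = 450.
Total exposure: 2 + 7 + 4 + 5 + 7 + 2 + 6 + 6 = 39 days.
After the second batch: Gamma(177 + 450, 22 + 39) = Gamma(627, 61).

61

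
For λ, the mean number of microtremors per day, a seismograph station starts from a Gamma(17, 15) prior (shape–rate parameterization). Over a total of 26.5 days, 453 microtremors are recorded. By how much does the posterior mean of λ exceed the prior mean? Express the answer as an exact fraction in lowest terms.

12689/1245

Total count 453 over total exposure 26.5 days.
Conjugate update: add total count to the shape and total exposure to the rate, giving Gamma(470, 83/2).
Posterior mean = 470/(83/2) = 940/83; prior mean = 17/15 = 17/15. Difference = 940/83 − 17/15 = 12689/1245.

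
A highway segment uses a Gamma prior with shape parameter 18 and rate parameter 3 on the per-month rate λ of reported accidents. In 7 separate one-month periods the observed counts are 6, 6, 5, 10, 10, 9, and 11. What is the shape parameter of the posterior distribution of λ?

75

Total count: 6 + 6 + 5 + 10 + 10 + 9 + 11 = 57.
Total exposure: 7 months.
The Gamma prior is conjugate for the Poisson rate, so λ | data ~ Gamma(18+57, 3+7) = Gamma(75, 10).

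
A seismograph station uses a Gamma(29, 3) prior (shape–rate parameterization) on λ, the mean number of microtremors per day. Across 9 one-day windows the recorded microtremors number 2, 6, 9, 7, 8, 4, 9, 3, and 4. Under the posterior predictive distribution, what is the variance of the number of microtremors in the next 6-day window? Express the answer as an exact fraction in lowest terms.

Total count: 2 + 6 + 9 + 7 + 8 + 4 + 9 + 3 + 4 = 52.
Total exposure: 9 days.
Conjugate update: add total count to the shape and total exposure to the rate, giving Gamma(81, 12).
The posterior predictive for a window of length T is Negative Binomial with variance T·α'·(β'+T)/β'² = 6·81·18/144 = 243/4.

243/4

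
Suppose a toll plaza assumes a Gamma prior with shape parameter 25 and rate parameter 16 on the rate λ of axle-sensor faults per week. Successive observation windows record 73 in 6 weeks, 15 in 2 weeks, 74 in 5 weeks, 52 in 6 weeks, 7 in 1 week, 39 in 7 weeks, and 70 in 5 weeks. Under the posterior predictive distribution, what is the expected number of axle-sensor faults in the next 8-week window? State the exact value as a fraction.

Total count: 73 + 15 + 74 + 52 + 7 + 39 + 70 = 330.
Total exposure: 6 + 2 + 5 + 6 + 1 + 7 + 5 = 32 weeks.
Posterior: α' = 25 + 330 = 355, β' = 16 + 32 = 48.
Predictive mean over an 8-week window = T·E[λ|data] = 8·355/48 = 355/6.

355/6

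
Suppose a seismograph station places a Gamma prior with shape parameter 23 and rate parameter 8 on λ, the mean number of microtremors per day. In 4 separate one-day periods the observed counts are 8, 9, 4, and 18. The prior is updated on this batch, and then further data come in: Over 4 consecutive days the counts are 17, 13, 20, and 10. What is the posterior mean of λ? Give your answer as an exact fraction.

Total count: 8 + 9 + 4 + 18 = 39.
Total exposure: 4 days.
After the first batch: Gamma(23 + 39, 8 + 4) = Gamma(62, 12).
Total count: 17 + 13 + 20 + 10 = 60.
Total exposure: 4 days.
After the second batch: Gamma(62 + 60, 12 + 4) = Gamma(122, 16).
Posterior mean = α'/β' = 122/16 = 61/8.

61/8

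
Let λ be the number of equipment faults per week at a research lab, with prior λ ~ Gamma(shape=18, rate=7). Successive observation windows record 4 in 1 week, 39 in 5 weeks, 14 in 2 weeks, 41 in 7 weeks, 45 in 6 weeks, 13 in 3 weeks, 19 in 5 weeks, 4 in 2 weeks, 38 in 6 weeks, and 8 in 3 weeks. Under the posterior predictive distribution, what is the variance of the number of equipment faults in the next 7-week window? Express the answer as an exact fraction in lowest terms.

Total count: 4 + 39 + 14 + 41 + 45 + 13 + 19 + 4 + 38 + 8 = 225.
Total exposure: 1 + 5 + 2 + 7 + 6 + 3 + 5 + 2 + 6 + 3 = 40 weeks.
The Gamma prior is conjugate for the Poisson rate, so λ | data ~ Gamma(18+225, 7+40) = Gamma(243, 47).
The posterior predictive for a window of length T is Negative Binomial with variance T·α'·(β'+T)/β'² = 7·243·54/2209 = 91854/2209.

91854/2209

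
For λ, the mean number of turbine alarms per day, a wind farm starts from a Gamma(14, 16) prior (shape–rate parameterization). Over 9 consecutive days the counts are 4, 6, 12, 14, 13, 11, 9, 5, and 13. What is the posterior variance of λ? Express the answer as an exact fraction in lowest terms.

Total count: 4 + 6 + 12 + 14 + 13 + 11 + 9 + 5 + 13 = 87.
Total exposure: 9 days.
Posterior: α' = 14 + 87 = 101, β' = 16 + 9 = 25.
Posterior variance = α'/β'² = 101/625.

101/625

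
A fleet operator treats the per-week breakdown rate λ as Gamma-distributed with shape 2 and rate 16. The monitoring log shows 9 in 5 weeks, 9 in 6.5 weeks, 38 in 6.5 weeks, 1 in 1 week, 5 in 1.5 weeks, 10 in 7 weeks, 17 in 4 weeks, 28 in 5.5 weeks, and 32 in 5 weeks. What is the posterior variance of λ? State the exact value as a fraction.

Total count: 9 + 9 + 38 + 1 + 5 + 10 + 17 + 28 + 32 = 149.
Total exposure: 5 + 6.5 + 6.5 + 1 + 1.5 + 7 + 4 + 5.5 + 5 = 42 weeks.
Conjugate update: add total count to the shape and total exposure to the rate, giving Gamma(151, 58).
Posterior variance = α'/β'² = 151/3364.

151/3364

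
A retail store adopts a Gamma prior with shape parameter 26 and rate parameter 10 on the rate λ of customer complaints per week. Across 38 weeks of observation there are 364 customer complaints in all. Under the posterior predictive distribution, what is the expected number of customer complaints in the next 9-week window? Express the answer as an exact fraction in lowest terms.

585/8

Total count 364 over total exposure 38 weeks.
By Gamma–Poisson conjugacy, the posterior is Gamma(α + Σx, β + Σt) = Gamma(26 + 364, 10 + 38) = Gamma(390, 48).
Predictive mean over a 9-week window = T·E[λ|data] = 9·390/48 = 585/8.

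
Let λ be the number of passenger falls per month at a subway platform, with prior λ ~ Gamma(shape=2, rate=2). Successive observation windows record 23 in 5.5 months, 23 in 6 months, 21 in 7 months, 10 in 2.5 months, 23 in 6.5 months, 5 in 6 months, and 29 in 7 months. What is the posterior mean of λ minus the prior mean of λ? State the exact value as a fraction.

Total count: 23 + 23 + 21 + 10 + 23 + 5 + 29 = 134.
Total exposure: 5.5 + 6 + 7 + 2.5 + 6.5 + 6 + 7 = 40.5 months.
Conjugate update: add total count to the shape and total exposure to the rate, giving Gamma(136, 85/2).
Posterior mean = 136/(85/2) = 16/5; prior mean = 2/2 = 1. Difference = 16/5 − 1 = 11/5.

11/5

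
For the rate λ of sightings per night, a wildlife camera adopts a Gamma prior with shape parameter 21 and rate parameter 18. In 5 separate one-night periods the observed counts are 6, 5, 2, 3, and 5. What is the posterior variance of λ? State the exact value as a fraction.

42/529

Total count: 6 + 5 + 2 + 3 + 5 = 21.
Total exposure: 5 nights.
The Gamma prior is conjugate for the Poisson rate, so λ | data ~ Gamma(21+21, 18+5) = Gamma(42, 23).
Posterior variance = α'/β'² = 42/529.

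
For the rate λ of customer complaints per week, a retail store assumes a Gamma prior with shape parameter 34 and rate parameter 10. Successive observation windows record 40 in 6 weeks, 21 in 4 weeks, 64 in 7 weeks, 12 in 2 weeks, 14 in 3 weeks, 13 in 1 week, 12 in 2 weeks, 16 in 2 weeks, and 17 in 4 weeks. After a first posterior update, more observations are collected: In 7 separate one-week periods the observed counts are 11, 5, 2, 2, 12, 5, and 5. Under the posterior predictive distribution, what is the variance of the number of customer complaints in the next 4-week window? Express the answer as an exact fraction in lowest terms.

1235/48

Total count: 40 + 21 + 64 + 12 + 14 + 13 + 12 + 16 + 17 = 209.
Total exposure: 6 + 4 + 7 + 2 + 3 + 1 + 2 + 2 + 4 = 31 weeks.
After the first batch: Gamma(34 + 209, 10 + 31) = Gamma(243, 41).
Total count: 11 + 5 + 2 + 2 + 12 + 5 + 5 = 42.
Total exposure: 7 weeks.
After the second batch: Gamma(243 + 42, 41 + 7) = Gamma(285, 48).
The posterior predictive for a window of length T is Negative Binomial with variance T·α'·(β'+T)/β'² = 4·285·52/2304 = 1235/48.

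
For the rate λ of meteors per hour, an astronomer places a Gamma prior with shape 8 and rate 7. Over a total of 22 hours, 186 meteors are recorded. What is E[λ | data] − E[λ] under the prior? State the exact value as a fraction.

Total count 186 over total exposure 22 hours.
By Gamma–Poisson conjugacy, the posterior is Gamma(α + Σx, β + Σt) = Gamma(8 + 186, 7 + 22) = Gamma(194, 29).
Posterior mean = 194/29 = 194/29; prior mean = 8/7 = 8/7. Difference = 194/29 − 8/7 = 1126/203.

1126/203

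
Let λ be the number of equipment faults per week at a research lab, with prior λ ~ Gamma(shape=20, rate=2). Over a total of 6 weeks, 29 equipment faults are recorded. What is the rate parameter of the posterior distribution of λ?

Total count 29 over total exposure 6 weeks.
The Gamma prior is conjugate for the Poisson rate, so λ | data ~ Gamma(20+29, 2+6) = Gamma(49, 8).

8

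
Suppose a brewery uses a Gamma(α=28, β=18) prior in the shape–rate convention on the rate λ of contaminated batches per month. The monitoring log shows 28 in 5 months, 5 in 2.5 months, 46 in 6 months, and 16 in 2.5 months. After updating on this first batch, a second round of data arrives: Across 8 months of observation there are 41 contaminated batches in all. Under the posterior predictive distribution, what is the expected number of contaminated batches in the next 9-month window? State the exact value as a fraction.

Total count: 28 + 5 + 46 + 16 = 95.
Total exposure: 5 + 2.5 + 6 + 2.5 = 16 months.
After the first batch: Gamma(28 + 95, 18 + 16) = Gamma(123, 34).
Total count 41 over total exposure 8 months.
After the second batch: Gamma(123 + 41, 34 + 8) = Gamma(164, 42).
Predictive mean over a 9-month window = T·E[λ|data] = 9·164/42 = 246/7.

246/7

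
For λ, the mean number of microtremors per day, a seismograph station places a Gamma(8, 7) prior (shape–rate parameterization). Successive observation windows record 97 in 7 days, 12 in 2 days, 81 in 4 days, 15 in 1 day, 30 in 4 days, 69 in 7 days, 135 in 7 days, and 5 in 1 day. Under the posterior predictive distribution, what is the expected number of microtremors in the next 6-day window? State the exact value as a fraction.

Total count: 97 + 12 + 81 + 15 + 30 + 69 + 135 + 5 = 444.
Total exposure: 7 + 2 + 4 + 1 + 4 + 7 + 7 + 1 = 33 days.
The Gamma prior is conjugate for the Poisson rate, so λ | data ~ Gamma(8+444, 7+33) = Gamma(452, 40).
Predictive mean over a 6-day window = T·E[λ|data] = 6·452/40 = 339/5.

339/5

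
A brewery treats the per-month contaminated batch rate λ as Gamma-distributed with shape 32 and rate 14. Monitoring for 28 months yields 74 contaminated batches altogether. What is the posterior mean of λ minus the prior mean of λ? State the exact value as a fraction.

Total count 74 over total exposure 28 months.
Conjugate update: add total count to the shape and total exposure to the rate, giving Gamma(106, 42).
Posterior mean = 106/42 = 53/21; prior mean = 32/14 = 16/7. Difference = 53/21 − 16/7 = 5/21.

5/21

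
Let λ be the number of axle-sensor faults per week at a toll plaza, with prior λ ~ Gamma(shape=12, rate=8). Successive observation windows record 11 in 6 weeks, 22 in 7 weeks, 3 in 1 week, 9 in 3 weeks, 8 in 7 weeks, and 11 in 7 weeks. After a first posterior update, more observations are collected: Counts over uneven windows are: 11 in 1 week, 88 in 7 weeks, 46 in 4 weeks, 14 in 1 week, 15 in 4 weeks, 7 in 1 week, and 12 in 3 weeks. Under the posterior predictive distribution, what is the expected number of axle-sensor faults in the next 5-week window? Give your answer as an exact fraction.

Total count: 11 + 22 + 3 + 9 + 8 + 11 = 64.
Total exposure: 6 + 7 + 1 + 3 + 7 + 7 = 31 weeks.
After the first batch: Gamma(12 + 64, 8 + 31) = Gamma(76, 39).
Total count: 11 + 88 + 46 + 14 + 15 + 7 + 12 = 193.
Total exposure: 1 + 7 + 4 + 1 + 4 + 1 + 3 = 21 weeks.
After the second batch: Gamma(76 + 193, 39 + 21) = Gamma(269, 60).
Predictive mean over a 5-week window = T·E[λ|data] = 5·269/60 = 269/12.

269/12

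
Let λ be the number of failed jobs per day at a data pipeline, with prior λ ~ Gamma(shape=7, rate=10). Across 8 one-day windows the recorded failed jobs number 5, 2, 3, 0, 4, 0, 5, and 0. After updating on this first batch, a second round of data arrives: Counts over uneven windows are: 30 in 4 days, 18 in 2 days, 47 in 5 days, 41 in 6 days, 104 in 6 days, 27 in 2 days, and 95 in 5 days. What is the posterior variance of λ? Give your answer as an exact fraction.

Total count: 5 + 2 + 3 + 0 + 4 + 0 + 5 + 0 = 19.
Total exposure: 8 days.
After the first batch: Gamma(7 + 19, 10 + 8) = Gamma(26, 18).
Total count: 30 + 18 + 47 + 41 + 104 + 27 + 95 = 362.
Total exposure: 4 + 2 + 5 + 6 + 6 + 2 + 5 = 30 days.
After the second batch: Gamma(26 + 362, 18 + 30) = Gamma(388, 48).
Posterior variance = α'/β'² = 388/2304 = 97/576.

97/576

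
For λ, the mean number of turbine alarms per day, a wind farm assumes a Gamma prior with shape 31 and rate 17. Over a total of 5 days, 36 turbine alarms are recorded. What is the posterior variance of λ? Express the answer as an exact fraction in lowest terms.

67/484

Total count 36 over total exposure 5 days.
Gamma(α, β) with Poisson data over total exposure Σt gives posterior Gamma(α+Σx, β+Σt) = Gamma(67, 22).
Posterior variance = α'/β'² = 67/484.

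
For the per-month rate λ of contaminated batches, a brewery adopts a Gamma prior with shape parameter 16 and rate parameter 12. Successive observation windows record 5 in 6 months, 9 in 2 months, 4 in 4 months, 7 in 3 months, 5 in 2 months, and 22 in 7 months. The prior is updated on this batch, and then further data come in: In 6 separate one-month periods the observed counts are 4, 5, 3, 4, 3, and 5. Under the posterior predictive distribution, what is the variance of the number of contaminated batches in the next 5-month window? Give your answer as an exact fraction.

5405/441

Total count: 5 + 9 + 4 + 7 + 5 + 22 = 52.
Total exposure: 6 + 2 + 4 + 3 + 2 + 7 = 24 months.
After the first batch: Gamma(16 + 52, 12 + 24) = Gamma(68, 36).
Total count: 4 + 5 + 3 + 4 + 3 + 5 = 24.
Total exposure: 6 months.
After the second batch: Gamma(68 + 24, 36 + 6) = Gamma(92, 42).
The posterior predictive for a window of length T is Negative Binomial with variance T·α'·(β'+T)/β'² = 5·92·47/1764 = 5405/441.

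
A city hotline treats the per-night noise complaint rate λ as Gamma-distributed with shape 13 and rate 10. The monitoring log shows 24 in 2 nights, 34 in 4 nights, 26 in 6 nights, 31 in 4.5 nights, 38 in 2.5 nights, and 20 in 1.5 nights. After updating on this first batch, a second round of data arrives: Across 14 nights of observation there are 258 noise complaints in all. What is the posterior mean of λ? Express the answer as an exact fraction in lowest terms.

Total count: 24 + 34 + 26 + 31 + 38 + 20 = 173.
Total exposure: 2 + 4 + 6 + 4.5 + 2.5 + 1.5 = 20.5 nights.
After the first batch: Gamma(13 + 173, 10 + 20.5) = Gamma(186, 61/2).
Total count 258 over total exposure 14 nights.
After the second batch: Gamma(186 + 258, 61/2 + 14) = Gamma(444, 89/2).
Posterior mean = α'/β' = 444/(89/2) = 888/89.

888/89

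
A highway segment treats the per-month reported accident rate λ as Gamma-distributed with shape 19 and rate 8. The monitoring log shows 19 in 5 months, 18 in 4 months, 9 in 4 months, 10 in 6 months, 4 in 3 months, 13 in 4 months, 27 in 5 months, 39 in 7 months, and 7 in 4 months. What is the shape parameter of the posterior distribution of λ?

Total count: 19 + 18 + 9 + 10 + 4 + 13 + 27 + 39 + 7 = 146.
Total exposure: 5 + 4 + 4 + 6 + 3 + 4 + 5 + 7 + 4 = 42 months.
Gamma(α, β) with Poisson data over total exposure Σt gives posterior Gamma(α+Σx, β+Σt) = Gamma(165, 50).

165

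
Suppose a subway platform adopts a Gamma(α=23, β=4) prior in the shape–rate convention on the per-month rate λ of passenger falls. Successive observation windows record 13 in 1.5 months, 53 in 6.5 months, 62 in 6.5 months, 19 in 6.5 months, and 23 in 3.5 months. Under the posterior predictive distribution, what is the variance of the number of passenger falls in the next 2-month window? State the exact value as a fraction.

Total count: 13 + 53 + 62 + 19 + 23 = 170.
Total exposure: 1.5 + 6.5 + 6.5 + 6.5 + 3.5 = 24.5 months.
Gamma(α, β) with Poisson data over total exposure Σt gives posterior Gamma(α+Σx, β+Σt) = Gamma(193, 57/2).
The posterior predictive for a window of length T is Negative Binomial with variance T·α'·(β'+T)/β'² = 2·193·(61/2)/(3249/4) = 47092/3249.

47092/3249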